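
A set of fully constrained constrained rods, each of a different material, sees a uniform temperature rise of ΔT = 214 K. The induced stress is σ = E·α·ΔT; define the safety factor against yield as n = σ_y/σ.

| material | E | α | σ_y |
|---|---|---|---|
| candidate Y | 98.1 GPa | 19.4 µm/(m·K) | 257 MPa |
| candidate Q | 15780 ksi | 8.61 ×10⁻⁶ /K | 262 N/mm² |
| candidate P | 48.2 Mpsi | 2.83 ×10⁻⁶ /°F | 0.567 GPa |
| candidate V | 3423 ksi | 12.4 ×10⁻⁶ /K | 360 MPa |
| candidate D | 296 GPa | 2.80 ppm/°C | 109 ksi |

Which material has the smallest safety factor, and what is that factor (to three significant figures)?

In consistent units (E in GPa, α in ×10⁻⁶/K, σ_y in MPa):
  candidate Y: E = 98.10, α = 19.4, σ_y = 257.0 → σ = 407 MPa, n = 0.631
  candidate Q: E = 108.8, α = 8.61, σ_y = 262.0 → σ = 200 MPa, n = 1.31
  candidate P: E = 332.3, α = 5.09, σ_y = 567.0 → σ = 362 MPa, n = 1.57
  candidate V: E = 23.60, α = 12.4, σ_y = 360.0 → σ = 62.6 MPa, n = 5.75
  candidate D: E = 296.0, α = 2.80, σ_y = 751.5 → σ = 177 MPa, n = 4.24
Candidate Y has the lowest safety factor, n = 0.631.

candidate Y, n = 0.631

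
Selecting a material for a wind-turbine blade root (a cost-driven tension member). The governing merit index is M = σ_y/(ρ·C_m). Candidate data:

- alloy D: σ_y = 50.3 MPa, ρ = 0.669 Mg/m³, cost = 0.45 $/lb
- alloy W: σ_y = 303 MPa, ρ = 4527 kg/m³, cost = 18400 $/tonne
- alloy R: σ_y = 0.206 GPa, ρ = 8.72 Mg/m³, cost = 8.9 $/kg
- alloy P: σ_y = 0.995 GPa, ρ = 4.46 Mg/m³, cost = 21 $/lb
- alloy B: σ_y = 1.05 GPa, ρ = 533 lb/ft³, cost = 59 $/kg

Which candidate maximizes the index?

alloy D

In SI units:
  alloy D: σ_y = 50.30 MPa, ρ = 669.0 kg/m³, cost = 0.9921 $/kg
  alloy W: σ_y = 303.0 MPa, ρ = 4527 kg/m³, cost = 18.40 $/kg
  alloy R: σ_y = 206.0 MPa, ρ = 8720 kg/m³, cost = 8.900 $/kg
  alloy P: σ_y = 995.0 MPa, ρ = 4460 kg/m³, cost = 46.30 $/kg
  alloy B: σ_y = 1050 MPa, ρ = 8538 kg/m³, cost = 59.00 $/kg
  alloy D: M = 75.8 kN·m per $
  alloy P: M = 4.82 kN·m per $
  alloy W: M = 3.64 kN·m per $
  alloy R: M = 2.65 kN·m per $
  alloy B: M = 2.08 kN·m per $
The maximum is for alloy D.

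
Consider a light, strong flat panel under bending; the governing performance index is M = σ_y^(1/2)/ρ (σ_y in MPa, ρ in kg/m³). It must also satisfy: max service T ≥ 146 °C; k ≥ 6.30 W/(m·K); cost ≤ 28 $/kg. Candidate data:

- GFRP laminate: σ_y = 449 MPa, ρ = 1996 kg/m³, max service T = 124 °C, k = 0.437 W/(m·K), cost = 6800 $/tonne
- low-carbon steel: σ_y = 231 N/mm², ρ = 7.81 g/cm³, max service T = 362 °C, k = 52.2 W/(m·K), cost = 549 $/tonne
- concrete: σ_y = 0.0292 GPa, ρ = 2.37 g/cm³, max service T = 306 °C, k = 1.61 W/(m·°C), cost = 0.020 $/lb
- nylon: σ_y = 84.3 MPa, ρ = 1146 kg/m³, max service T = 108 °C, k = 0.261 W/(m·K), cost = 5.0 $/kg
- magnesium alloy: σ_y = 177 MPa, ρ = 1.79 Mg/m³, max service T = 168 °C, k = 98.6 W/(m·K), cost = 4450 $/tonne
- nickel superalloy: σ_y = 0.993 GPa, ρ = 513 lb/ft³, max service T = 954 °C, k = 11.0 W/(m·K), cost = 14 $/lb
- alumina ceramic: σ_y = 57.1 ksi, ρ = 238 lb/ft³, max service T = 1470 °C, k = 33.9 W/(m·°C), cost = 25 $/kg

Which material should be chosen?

magnesium alloy

Screen on constraints: max service T ≥ 146 °C; k ≥ 6.30 W/(m·K); cost ≤ 28 $/kg. Survivors: low-carbon steel, magnesium alloy, alumina ceramic.
Normalizing units and computing the index:
  low-carbon steel: σ_y = 231.0 MPa, ρ = 7810 kg/m³
  magnesium alloy: σ_y = 177.0 MPa, ρ = 1790 kg/m³
  alumina ceramic: σ_y = 393.7 MPa, ρ = 3812 kg/m³
  magnesium alloy: M = 7.43×10⁻³
  alumina ceramic: M = 5.20×10⁻³
  low-carbon steel: M = 1.95×10⁻³
The maximum is for magnesium alloy.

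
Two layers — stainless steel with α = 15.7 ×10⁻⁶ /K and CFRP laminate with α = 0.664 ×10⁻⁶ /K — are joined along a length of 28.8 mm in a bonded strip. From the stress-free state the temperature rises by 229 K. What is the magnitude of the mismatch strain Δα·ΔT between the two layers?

3.44×10⁻³

Δα = |15.7 − 0.664|×10⁻⁶/K = 15.0×10⁻⁶/K.
Mismatch strain = Δα·ΔT = 15.0×10⁻⁶ × 229.0 = 3.44×10⁻³.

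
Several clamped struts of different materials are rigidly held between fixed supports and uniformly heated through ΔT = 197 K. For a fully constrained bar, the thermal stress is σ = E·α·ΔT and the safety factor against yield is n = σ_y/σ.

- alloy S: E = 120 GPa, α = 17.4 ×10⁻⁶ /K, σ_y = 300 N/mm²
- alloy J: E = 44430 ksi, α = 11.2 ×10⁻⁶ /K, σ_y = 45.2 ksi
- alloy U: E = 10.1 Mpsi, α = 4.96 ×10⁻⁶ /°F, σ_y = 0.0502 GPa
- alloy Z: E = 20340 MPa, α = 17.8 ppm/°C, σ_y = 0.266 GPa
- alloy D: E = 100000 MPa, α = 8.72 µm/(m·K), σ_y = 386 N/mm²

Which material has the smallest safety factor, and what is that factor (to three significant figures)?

alloy U, n = 0.410

Per material, after unit conversion:
  alloy S: E = 120.0, α = 17.4, σ_y = 300.0 → σ = 411 MPa, n = 0.729
  alloy J: E = 306.3, α = 11.2, σ_y = 311.6 → σ = 676 MPa, n = 0.461
  alloy U: E = 69.64, α = 8.93, σ_y = 50.20 → σ = 122 MPa, n = 0.410
  alloy Z: E = 20.34, α = 17.8, σ_y = 266.0 → σ = 71.3 MPa, n = 3.73
  alloy D: E = 100.0, α = 8.72, σ_y = 386.0 → σ = 172 MPa, n = 2.25
The minimum is alloy U at n = 0.410.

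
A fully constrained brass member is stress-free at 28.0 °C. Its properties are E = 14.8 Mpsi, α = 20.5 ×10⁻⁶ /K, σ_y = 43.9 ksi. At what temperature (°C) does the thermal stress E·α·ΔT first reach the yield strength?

173 °C

E = 14.8 Mpsi = 102.0 GPa.
σ_y = 43.9 ksi = 302.7 MPa.
E·α·ΔT = 302.7 MPa ⇒ ΔT = 302.7 / (102.0×10³ × 20.5×10⁻⁶) = 144.7 K.
T = 28.0 + 144.7 = 172.7 °C.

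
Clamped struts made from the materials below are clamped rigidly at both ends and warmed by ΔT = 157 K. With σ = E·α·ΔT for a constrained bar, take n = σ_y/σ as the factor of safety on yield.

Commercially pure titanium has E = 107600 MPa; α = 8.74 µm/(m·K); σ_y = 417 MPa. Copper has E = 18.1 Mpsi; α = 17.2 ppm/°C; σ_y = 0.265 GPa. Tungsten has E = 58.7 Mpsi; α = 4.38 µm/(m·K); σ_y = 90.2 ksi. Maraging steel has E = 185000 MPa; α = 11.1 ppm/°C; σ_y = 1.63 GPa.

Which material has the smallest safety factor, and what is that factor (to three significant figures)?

copper, n = 0.786

Per material, after unit conversion:
  commercially pure titanium: E = 107.6, α = 8.74, σ_y = 417.0 → σ = 148 MPa, n = 2.82
  copper: E = 124.8, α = 17.2, σ_y = 265.0 → σ = 337 MPa, n = 0.786
  tungsten: E = 404.7, α = 4.38, σ_y = 621.9 → σ = 278 MPa, n = 2.23
  maraging steel: E = 185.0, α = 11.1, σ_y = 1630 → σ = 322 MPa, n = 5.06
Smallest n: copper with n = 0.786.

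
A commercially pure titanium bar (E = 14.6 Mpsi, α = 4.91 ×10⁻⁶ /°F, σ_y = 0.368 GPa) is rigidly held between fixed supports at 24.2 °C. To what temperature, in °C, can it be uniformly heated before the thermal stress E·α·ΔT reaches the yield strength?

E = 14.6 Mpsi = 100.7 GPa.
α = 4.91×10⁻⁶/°F × 9/5 = 8.84×10⁻⁶/K.
σ_y = 0.368 GPa = 368.0 MPa.
E·α·ΔT = 368.0 MPa ⇒ ΔT = 368.0 / (100.7×10³ × 8.84×10⁻⁶) = 413.6 K.
T = 24.2 + 413.6 = 437.8 °C.

438 °C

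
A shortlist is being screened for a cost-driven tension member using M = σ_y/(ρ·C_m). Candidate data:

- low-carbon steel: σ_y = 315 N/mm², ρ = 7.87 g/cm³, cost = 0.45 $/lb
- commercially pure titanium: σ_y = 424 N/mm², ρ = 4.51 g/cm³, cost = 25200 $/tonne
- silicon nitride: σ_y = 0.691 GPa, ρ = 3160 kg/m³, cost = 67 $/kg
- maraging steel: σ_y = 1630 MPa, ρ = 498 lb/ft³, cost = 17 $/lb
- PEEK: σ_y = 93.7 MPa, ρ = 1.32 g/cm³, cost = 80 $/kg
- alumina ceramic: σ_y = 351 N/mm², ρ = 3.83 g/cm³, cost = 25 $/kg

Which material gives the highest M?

After converting to SI:
  low-carbon steel: σ_y = 315.0 MPa, ρ = 7870 kg/m³, cost = 0.9921 $/kg
  commercially pure titanium: σ_y = 424.0 MPa, ρ = 4510 kg/m³, cost = 25.20 $/kg
  silicon nitride: σ_y = 691.0 MPa, ρ = 3160 kg/m³, cost = 67.00 $/kg
  maraging steel: σ_y = 1630 MPa, ρ = 7977 kg/m³, cost = 37.48 $/kg
  PEEK: σ_y = 93.70 MPa, ρ = 1320 kg/m³, cost = 80.00 $/kg
  alumina ceramic: σ_y = 351.0 MPa, ρ = 3830 kg/m³, cost = 25.00 $/kg
  low-carbon steel: M = 40.3 kN·m per $
  maraging steel: M = 5.45 kN·m per $
  commercially pure titanium: M = 3.73 kN·m per $
  alumina ceramic: M = 3.67 kN·m per $
  silicon nitride: M = 3.26 kN·m per $
  PEEK: M = 0.887 kN·m per $
Highest index: low-carbon steel.

low-carbon steel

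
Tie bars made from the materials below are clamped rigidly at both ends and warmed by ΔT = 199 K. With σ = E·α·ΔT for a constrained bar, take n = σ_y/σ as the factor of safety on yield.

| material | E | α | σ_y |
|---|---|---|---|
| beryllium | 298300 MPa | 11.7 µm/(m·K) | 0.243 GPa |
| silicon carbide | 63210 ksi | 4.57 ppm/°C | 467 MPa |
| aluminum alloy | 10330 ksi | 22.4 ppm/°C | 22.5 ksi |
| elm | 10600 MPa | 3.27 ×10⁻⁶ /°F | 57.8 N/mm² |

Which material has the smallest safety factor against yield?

In consistent units (E in GPa, α in ×10⁻⁶/K, σ_y in MPa):
  beryllium: E = 298.3, α = 11.7, σ_y = 243.0 → σ = 695 MPa, n = 0.350
  silicon carbide: E = 435.8, α = 4.57, σ_y = 467.0 → σ = 396 MPa, n = 1.18
  aluminum alloy: E = 71.22, α = 22.4, σ_y = 155.1 → σ = 317 MPa, n = 0.489
  elm: E = 10.60, α = 5.89, σ_y = 57.80 → σ = 12.4 MPa, n = 4.66
Smallest n: beryllium with n = 0.350.

beryllium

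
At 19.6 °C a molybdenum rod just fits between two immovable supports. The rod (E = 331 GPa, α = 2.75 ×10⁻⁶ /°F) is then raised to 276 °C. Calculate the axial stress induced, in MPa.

α = 2.75×10⁻⁶/°F × 9/5 = 4.95×10⁻⁶/K.
ΔT = 256.4 K. Constrained thermal stress σ = E·α·ΔT = 331.0×10³ MPa × 4.95×10⁻⁶ × 256.4 = 420 MPa (compressive).

420 MPa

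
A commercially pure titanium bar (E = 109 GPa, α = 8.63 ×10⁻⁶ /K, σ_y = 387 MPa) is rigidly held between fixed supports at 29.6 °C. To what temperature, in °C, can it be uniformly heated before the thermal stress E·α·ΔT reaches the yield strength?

441 °C

E·α·ΔT = 387.0 MPa ⇒ ΔT = 387.0 / (109.0×10³ × 8.63×10⁻⁶) = 411.4 K.
T = 29.6 + 411.4 = 441.0 °C.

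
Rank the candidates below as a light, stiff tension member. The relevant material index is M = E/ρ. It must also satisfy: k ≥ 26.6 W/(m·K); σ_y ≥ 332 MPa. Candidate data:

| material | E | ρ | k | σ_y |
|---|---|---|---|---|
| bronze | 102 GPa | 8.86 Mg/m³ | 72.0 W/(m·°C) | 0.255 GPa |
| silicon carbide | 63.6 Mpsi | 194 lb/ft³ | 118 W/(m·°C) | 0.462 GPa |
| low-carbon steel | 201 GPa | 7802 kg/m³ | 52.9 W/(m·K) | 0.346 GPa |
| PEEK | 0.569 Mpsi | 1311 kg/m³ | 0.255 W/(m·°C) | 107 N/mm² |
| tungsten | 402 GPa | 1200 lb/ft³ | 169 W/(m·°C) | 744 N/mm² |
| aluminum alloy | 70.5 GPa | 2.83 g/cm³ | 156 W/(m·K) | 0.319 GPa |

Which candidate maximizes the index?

silicon carbide

Screen on constraints: k ≥ 26.6 W/(m·K); σ_y ≥ 332 MPa. Survivors: silicon carbide, low-carbon steel, tungsten.
Putting every candidate on a common basis:
  silicon carbide: E = 438.5 GPa, ρ = 3108 kg/m³
  low-carbon steel: E = 201.0 GPa, ρ = 7802 kg/m³
  tungsten: E = 402.0 GPa, ρ = 19220 kg/m³
  silicon carbide: M = 141 MN·m/kg
  low-carbon steel: M = 25.8 MN·m/kg
  tungsten: M = 20.9 MN·m/kg
Silicon carbide has the largest M.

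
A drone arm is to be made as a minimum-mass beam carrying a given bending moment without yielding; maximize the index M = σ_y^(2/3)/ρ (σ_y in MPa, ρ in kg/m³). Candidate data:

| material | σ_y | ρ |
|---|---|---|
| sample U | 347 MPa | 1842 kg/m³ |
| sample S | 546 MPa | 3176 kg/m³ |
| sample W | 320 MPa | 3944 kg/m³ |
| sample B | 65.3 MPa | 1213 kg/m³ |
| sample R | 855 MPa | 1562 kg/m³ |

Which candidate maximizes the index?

sample R

Per-candidate index values:
  sample R: M = 57.7×10⁻³
  sample U: M = 26.8×10⁻³
  sample S: M = 21.0×10⁻³
  sample B: M = 13.4×10⁻³
  sample W: M = 11.9×10⁻³
Sample R has the largest M.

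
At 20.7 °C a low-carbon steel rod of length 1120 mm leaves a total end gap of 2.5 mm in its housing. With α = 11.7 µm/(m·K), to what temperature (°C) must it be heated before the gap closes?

211 °C

α·L₀·ΔT = 2.5 mm ⇒ ΔT = 2.5 / (11.7×10⁻⁶ × 1120.0) = 190.8 K.
T = 20.7 + 190.8 = 211.5 °C.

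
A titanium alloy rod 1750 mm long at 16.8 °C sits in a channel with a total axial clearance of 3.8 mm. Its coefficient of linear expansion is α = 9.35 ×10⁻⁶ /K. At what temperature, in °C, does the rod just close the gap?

α·L₀·ΔT = 3.8 mm ⇒ ΔT = 3.8 / (9.35×10⁻⁶ × 1750.0) = 232.2 K.
T = 16.8 + 232.2 = 249.0 °C.

249 °C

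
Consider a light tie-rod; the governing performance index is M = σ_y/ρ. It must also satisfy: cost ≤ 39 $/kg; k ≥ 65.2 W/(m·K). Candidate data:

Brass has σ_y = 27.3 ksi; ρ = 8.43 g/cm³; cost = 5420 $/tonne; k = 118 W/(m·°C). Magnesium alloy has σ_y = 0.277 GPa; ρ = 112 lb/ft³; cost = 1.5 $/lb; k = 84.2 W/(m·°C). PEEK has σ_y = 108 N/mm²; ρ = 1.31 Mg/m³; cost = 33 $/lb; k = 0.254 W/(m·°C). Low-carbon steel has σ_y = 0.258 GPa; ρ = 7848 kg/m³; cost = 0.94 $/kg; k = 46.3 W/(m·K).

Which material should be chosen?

magnesium alloy

Screen on constraints: cost ≤ 39 $/kg; k ≥ 65.2 W/(m·K). Survivors: brass, magnesium alloy.
After converting to SI:
  brass: σ_y = 188.2 MPa, ρ = 8430 kg/m³
  magnesium alloy: σ_y = 277.0 MPa, ρ = 1794 kg/m³
  magnesium alloy: M = 154 kN·m/kg
  brass: M = 22.3 kN·m/kg
Highest index: magnesium alloy.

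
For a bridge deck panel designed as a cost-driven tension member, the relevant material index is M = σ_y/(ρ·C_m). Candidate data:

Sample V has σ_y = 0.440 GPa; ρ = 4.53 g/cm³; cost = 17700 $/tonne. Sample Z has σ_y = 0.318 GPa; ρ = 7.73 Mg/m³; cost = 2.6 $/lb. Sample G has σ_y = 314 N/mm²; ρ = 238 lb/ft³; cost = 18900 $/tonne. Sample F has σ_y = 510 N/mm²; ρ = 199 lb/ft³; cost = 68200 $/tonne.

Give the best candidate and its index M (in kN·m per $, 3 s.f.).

In SI units:
  sample V: σ_y = 440.0 MPa, ρ = 4530 kg/m³, cost = 17.70 $/kg
  sample Z: σ_y = 318.0 MPa, ρ = 7730 kg/m³, cost = 5.732 $/kg
  sample G: σ_y = 314.0 MPa, ρ = 3812 kg/m³, cost = 18.90 $/kg
  sample F: σ_y = 510.0 MPa, ρ = 3188 kg/m³, cost = 68.20 $/kg
  sample Z: M = 7.18 kN·m per $
  sample V: M = 5.49 kN·m per $
  sample G: M = 4.36 kN·m per $
  sample F: M = 2.35 kN·m per $
Highest index: sample Z.

sample Z, M = 7.18 kN·m per $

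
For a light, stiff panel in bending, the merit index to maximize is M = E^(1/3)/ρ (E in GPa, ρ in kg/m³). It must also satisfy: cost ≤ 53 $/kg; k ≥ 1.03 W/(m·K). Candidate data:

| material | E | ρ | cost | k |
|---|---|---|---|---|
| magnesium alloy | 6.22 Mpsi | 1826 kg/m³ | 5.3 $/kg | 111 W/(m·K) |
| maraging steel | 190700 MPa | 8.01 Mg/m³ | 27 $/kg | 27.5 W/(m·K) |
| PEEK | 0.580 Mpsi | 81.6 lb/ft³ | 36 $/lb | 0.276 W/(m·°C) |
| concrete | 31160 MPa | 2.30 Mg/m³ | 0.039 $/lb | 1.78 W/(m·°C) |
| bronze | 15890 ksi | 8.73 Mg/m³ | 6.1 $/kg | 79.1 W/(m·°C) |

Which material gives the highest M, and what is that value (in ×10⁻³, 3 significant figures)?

magnesium alloy, M = 1.92×10⁻³

Screen on constraints: cost ≤ 53 $/kg; k ≥ 1.03 W/(m·K). Survivors: magnesium alloy, maraging steel, concrete, bronze.
Convert each candidate to consistent units, then evaluate M:
  magnesium alloy: E = 42.89 GPa, ρ = 1826 kg/m³
  maraging steel: E = 190.7 GPa, ρ = 8010 kg/m³
  concrete: E = 31.16 GPa, ρ = 2300 kg/m³
  bronze: E = 109.6 GPa, ρ = 8730 kg/m³
  magnesium alloy: M = 1.92×10⁻³
  concrete: M = 1.37×10⁻³
  maraging steel: M = 0.719×10⁻³
  bronze: M = 0.548×10⁻³
Magnesium alloy ranks first.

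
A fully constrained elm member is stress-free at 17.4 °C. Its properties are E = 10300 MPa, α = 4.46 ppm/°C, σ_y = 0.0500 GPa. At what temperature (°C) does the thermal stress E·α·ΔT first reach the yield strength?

1110 °C

E = 10300 MPa = 10.30 GPa.
σ_y = 0.0500 GPa = 50.00 MPa.
E·α·ΔT = 50.00 MPa ⇒ ΔT = 50.00 / (10.30×10³ × 4.46×10⁻⁶) = 1088 K.
T = 17.4 + 1088 = 1106 °C.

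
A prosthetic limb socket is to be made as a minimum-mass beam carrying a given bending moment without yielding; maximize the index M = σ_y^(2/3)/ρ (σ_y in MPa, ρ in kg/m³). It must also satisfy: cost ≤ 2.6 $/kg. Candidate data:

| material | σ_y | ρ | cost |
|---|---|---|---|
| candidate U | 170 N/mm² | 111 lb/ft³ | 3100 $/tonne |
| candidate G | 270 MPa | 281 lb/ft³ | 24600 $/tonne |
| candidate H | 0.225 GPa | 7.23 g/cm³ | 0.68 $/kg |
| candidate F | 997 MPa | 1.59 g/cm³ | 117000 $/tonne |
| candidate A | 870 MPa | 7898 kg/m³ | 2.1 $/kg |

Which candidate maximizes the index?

Screen on constraints: cost ≤ 2.6 $/kg. Survivors: candidate H, candidate A.
After converting to SI:
  candidate H: σ_y = 225.0 MPa, ρ = 7230 kg/m³
  candidate A: σ_y = 870.0 MPa, ρ = 7898 kg/m³
  candidate A: M = 11.5×10⁻³
  candidate H: M = 5.12×10⁻³
Candidate A ranks first.

candidate A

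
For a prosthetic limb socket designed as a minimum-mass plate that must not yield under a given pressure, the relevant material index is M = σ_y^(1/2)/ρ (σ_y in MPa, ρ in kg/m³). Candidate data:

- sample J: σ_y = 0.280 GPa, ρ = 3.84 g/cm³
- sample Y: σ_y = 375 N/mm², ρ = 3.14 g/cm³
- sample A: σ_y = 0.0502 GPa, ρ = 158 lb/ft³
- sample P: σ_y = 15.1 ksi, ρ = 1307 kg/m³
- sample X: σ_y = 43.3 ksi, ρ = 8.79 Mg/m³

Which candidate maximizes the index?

After converting to SI:
  sample J: σ_y = 280.0 MPa, ρ = 3840 kg/m³
  sample Y: σ_y = 375.0 MPa, ρ = 3140 kg/m³
  sample A: σ_y = 50.20 MPa, ρ = 2531 kg/m³
  sample P: σ_y = 104.1 MPa, ρ = 1307 kg/m³
  sample X: σ_y = 298.5 MPa, ρ = 8790 kg/m³
  sample P: M = 7.81×10⁻³
  sample Y: M = 6.17×10⁻³
  sample J: M = 4.36×10⁻³
  sample A: M = 2.80×10⁻³
  sample X: M = 1.97×10⁻³
Highest index: sample P.

sample P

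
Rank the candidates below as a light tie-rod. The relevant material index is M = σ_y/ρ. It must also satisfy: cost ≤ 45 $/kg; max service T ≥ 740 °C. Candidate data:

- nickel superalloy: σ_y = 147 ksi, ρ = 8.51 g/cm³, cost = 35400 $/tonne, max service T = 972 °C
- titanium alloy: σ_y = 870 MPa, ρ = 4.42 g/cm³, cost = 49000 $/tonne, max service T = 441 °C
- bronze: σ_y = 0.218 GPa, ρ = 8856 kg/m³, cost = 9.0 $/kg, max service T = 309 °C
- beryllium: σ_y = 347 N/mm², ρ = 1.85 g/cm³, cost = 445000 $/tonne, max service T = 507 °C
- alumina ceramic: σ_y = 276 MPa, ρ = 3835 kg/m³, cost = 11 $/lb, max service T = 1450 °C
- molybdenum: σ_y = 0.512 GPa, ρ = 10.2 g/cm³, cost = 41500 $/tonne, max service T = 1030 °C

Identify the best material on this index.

nickel superalloy

Screen on constraints: cost ≤ 45 $/kg; max service T ≥ 740 °C. Survivors: nickel superalloy, alumina ceramic, molybdenum.
Putting every candidate on a common basis:
  nickel superalloy: σ_y = 1014 MPa, ρ = 8510 kg/m³
  alumina ceramic: σ_y = 276.0 MPa, ρ = 3835 kg/m³
  molybdenum: σ_y = 512.0 MPa, ρ = 10200 kg/m³
  nickel superalloy: M = 119 kN·m/kg
  alumina ceramic: M = 72.0 kN·m/kg
  molybdenum: M = 50.2 kN·m/kg
Highest index: nickel superalloy.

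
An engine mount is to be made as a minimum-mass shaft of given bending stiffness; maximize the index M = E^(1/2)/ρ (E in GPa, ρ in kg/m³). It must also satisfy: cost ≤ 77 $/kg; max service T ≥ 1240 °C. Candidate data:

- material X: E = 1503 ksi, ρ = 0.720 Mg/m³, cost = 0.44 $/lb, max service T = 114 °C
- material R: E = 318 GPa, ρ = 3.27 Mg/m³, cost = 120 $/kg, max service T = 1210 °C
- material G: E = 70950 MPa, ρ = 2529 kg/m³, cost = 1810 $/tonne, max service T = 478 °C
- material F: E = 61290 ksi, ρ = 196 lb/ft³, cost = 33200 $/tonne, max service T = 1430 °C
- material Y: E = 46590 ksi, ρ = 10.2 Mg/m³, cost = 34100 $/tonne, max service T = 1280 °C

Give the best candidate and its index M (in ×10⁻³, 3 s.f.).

Screen on constraints: cost ≤ 77 $/kg; max service T ≥ 1240 °C. Survivors: material F, material Y.
Normalizing units and computing the index:
  material F: E = 422.6 GPa, ρ = 3140 kg/m³
  material Y: E = 321.2 GPa, ρ = 10200 kg/m³
  material F: M = 6.55×10⁻³
  material Y: M = 1.76×10⁻³
Highest index: material F.

material F, M = 6.55×10⁻³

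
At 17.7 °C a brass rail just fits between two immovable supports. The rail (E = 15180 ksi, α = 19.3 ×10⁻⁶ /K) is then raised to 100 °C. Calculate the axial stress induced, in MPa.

E = 15180 ksi = 104.7 GPa.
ΔT = 82.30 K. Constrained thermal stress σ = E·α·ΔT = 104.7×10³ MPa × 19.3×10⁻⁶ × 82.30 = 166 MPa (compressive).

166 MPa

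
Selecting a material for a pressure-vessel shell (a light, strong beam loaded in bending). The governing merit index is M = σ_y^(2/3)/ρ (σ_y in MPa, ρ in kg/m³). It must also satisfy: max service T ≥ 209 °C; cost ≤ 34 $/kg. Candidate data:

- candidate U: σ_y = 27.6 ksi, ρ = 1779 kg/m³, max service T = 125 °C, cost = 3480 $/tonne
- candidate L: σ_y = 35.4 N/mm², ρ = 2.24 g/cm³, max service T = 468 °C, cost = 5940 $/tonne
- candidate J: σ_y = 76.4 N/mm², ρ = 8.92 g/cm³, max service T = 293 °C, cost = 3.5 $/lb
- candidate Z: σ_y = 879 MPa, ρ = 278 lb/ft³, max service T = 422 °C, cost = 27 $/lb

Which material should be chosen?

candidate L

Screen on constraints: max service T ≥ 209 °C; cost ≤ 34 $/kg. Survivors: candidate L, candidate J.
In SI units:
  candidate L: σ_y = 35.40 MPa, ρ = 2240 kg/m³
  candidate J: σ_y = 76.40 MPa, ρ = 8920 kg/m³
  candidate L: M = 4.81×10⁻³
  candidate J: M = 2.02×10⁻³
The maximum is for candidate L.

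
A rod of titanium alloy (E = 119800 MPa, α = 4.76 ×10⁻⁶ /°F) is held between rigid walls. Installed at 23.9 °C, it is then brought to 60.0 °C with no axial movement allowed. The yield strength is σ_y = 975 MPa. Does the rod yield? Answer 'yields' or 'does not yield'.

E = 119800 MPa = 119.8 GPa.
α = 4.76×10⁻⁶/°F × 9/5 = 8.57×10⁻⁶/K.
ΔT = 36.10 K. Constrained thermal stress σ = E·α·ΔT = 119.8×10³ MPa × 8.57×10⁻⁶ × 36.10 = 37.1 MPa (compressive).
Compare to σ_y = 975 MPa: σ < σ_y, so it does not yield.

does not yield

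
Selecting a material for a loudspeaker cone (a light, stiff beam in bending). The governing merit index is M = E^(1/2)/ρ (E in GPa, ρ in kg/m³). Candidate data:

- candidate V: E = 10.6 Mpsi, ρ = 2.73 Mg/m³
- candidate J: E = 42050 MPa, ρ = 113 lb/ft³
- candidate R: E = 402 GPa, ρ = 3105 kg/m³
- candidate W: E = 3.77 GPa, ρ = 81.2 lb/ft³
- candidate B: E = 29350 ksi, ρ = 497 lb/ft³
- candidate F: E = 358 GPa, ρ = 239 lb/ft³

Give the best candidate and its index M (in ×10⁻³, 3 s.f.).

candidate R, M = 6.46×10⁻³

In SI units:
  candidate V: E = 73.08 GPa, ρ = 2730 kg/m³
  candidate J: E = 42.05 GPa, ρ = 1810 kg/m³
  candidate R: E = 402.0 GPa, ρ = 3105 kg/m³
  candidate W: E = 3.770 GPa, ρ = 1301 kg/m³
  candidate B: E = 202.4 GPa, ρ = 7961 kg/m³
  candidate F: E = 358.0 GPa, ρ = 3828 kg/m³
  candidate R: M = 6.46×10⁻³
  candidate F: M = 4.94×10⁻³
  candidate J: M = 3.58×10⁻³
  candidate V: M = 3.13×10⁻³
  candidate B: M = 1.79×10⁻³
  candidate W: M = 1.49×10⁻³
Highest index: candidate R.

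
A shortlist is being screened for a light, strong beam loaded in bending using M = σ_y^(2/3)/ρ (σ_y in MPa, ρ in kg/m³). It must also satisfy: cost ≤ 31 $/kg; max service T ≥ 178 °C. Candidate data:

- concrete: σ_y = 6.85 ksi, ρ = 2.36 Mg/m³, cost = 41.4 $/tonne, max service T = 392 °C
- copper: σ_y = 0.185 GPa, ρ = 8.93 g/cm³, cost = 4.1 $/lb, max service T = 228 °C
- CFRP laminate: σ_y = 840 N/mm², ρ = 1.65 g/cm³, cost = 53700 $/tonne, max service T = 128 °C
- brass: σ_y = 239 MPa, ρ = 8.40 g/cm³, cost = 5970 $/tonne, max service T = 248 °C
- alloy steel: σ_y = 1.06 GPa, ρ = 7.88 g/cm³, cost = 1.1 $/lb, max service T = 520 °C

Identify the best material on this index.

Screen on constraints: cost ≤ 31 $/kg; max service T ≥ 178 °C. Survivors: concrete, copper, brass, alloy steel.
After converting to SI:
  concrete: σ_y = 47.23 MPa, ρ = 2360 kg/m³
  copper: σ_y = 185.0 MPa, ρ = 8930 kg/m³
  brass: σ_y = 239.0 MPa, ρ = 8400 kg/m³
  alloy steel: σ_y = 1060 MPa, ρ = 7880 kg/m³
  alloy steel: M = 13.2×10⁻³
  concrete: M = 5.54×10⁻³
  brass: M = 4.58×10⁻³
  copper: M = 3.64×10⁻³
Alloy steel ranks first.

alloy steel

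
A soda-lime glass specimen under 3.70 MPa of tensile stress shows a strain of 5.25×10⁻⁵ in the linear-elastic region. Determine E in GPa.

70.5 GPa

E = σ/ε = 3.70 MPa / 5.25×10⁻⁵ = 70480 MPa = 70.5 GPa.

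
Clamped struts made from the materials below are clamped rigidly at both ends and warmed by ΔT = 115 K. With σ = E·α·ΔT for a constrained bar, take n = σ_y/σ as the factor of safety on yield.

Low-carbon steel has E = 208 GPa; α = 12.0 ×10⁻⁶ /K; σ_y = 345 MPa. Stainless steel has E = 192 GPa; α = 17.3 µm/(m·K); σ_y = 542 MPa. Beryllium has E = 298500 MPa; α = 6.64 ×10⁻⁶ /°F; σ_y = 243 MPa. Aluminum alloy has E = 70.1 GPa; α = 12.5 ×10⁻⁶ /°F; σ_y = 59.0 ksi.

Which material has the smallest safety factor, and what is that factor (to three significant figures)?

beryllium, n = 0.592

In consistent units (E in GPa, α in ×10⁻⁶/K, σ_y in MPa):
  low-carbon steel: E = 208.0, α = 12.0, σ_y = 345.0 → σ = 287 MPa, n = 1.20
  stainless steel: E = 192.0, α = 17.3, σ_y = 542.0 → σ = 382 MPa, n = 1.42
  beryllium: E = 298.5, α = 12.0, σ_y = 243.0 → σ = 410 MPa, n = 0.592
  aluminum alloy: E = 70.10, α = 22.5, σ_y = 406.8 → σ = 181 MPa, n = 2.24
Beryllium has the lowest safety factor, n = 0.592.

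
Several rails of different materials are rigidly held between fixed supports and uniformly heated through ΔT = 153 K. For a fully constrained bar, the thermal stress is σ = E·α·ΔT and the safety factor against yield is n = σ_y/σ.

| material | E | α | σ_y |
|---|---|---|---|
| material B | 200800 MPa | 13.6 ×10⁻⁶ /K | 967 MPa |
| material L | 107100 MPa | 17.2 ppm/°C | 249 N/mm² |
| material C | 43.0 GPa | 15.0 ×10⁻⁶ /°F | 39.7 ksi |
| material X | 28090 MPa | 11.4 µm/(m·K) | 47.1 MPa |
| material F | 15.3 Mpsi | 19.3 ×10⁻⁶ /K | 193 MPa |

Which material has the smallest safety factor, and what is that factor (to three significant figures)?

Converting E to GPa, α to ×10⁻⁶/K, σ_y to MPa, then σ and n for each:
  material B: E = 200.8, α = 13.6, σ_y = 967.0 → σ = 418 MPa, n = 2.31
  material L: E = 107.1, α = 17.2, σ_y = 249.0 → σ = 282 MPa, n = 0.883
  material C: E = 43.00, α = 27.0, σ_y = 273.7 → σ = 178 MPa, n = 1.54
  material X: E = 28.09, α = 11.4, σ_y = 47.10 → σ = 49.0 MPa, n = 0.961
  material F: E = 105.5, α = 19.3, σ_y = 193.0 → σ = 312 MPa, n = 0.620
Material F has the lowest safety factor, n = 0.620.

material F, n = 0.620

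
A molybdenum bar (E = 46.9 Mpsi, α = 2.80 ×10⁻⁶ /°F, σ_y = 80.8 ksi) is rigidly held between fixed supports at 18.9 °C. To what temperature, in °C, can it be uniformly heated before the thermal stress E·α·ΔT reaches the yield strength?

361 °C

E = 46.9 Mpsi = 323.4 GPa.
α = 2.80×10⁻⁶/°F × 9/5 = 5.04×10⁻⁶/K.
σ_y = 80.8 ksi = 557.1 MPa.
E·α·ΔT = 557.1 MPa ⇒ ΔT = 557.1 / (323.4×10³ × 5.04×10⁻⁶) = 341.8 K.
T = 18.9 + 341.8 = 360.7 °C.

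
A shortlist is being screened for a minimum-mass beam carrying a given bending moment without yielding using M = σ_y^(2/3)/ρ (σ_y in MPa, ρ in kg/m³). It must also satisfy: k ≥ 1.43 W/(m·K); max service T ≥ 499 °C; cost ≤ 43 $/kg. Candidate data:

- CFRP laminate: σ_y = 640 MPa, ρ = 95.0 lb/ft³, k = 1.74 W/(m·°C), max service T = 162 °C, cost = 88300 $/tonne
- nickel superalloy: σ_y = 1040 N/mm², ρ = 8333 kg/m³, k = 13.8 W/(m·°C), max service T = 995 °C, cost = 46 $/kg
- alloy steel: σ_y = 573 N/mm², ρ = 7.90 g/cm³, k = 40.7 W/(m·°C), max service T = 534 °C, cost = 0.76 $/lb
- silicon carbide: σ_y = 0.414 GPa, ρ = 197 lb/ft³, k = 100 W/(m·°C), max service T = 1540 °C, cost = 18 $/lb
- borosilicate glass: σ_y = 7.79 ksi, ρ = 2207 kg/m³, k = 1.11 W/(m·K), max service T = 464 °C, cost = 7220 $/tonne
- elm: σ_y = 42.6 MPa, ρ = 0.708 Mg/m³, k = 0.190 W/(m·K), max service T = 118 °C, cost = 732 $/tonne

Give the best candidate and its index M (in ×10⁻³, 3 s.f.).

silicon carbide, M = 17.6×10⁻³

Screen on constraints: k ≥ 1.43 W/(m·K); max service T ≥ 499 °C; cost ≤ 43 $/kg. Survivors: alloy steel, silicon carbide.
Putting every candidate on a common basis:
  alloy steel: σ_y = 573.0 MPa, ρ = 7900 kg/m³
  silicon carbide: σ_y = 414.0 MPa, ρ = 3156 kg/m³
  silicon carbide: M = 17.6×10⁻³
  alloy steel: M = 8.73×10⁻³
Silicon carbide has the largest M.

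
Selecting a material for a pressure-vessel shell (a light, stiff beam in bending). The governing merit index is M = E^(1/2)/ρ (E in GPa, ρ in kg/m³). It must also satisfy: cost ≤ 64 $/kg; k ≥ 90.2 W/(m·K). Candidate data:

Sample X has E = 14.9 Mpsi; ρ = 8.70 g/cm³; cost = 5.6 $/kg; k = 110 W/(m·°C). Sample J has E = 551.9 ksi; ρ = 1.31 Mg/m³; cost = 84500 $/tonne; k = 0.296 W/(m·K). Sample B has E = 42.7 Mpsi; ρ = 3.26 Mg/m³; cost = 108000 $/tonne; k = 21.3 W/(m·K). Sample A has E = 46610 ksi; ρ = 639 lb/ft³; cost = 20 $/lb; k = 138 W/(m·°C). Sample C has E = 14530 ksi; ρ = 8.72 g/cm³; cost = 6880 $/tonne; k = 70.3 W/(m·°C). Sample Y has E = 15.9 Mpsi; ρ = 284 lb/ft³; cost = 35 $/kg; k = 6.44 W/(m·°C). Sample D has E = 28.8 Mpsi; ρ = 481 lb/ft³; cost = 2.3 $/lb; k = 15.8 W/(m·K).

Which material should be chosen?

Screen on constraints: cost ≤ 64 $/kg; k ≥ 90.2 W/(m·K). Survivors: sample X, sample A.
In SI units:
  sample X: E = 102.7 GPa, ρ = 8700 kg/m³
  sample A: E = 321.4 GPa, ρ = 10240 kg/m³
  sample A: M = 1.75×10⁻³
  sample X: M = 1.17×10⁻³
Sample A has the largest M.

sample A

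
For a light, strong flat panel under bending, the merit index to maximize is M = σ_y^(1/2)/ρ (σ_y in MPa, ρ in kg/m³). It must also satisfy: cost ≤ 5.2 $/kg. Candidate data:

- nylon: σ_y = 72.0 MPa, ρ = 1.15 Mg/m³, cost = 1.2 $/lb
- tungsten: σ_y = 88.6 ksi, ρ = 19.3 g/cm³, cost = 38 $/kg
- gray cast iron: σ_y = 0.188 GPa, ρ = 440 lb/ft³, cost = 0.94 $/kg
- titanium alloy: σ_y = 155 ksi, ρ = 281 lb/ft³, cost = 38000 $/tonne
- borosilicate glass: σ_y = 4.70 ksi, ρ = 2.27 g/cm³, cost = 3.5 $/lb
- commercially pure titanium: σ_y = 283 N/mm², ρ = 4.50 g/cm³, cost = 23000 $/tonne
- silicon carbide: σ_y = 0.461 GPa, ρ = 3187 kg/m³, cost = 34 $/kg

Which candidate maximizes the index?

Screen on constraints: cost ≤ 5.2 $/kg. Survivors: nylon, gray cast iron.
Convert each candidate to consistent units, then evaluate M:
  nylon: σ_y = 72.00 MPa, ρ = 1150 kg/m³
  gray cast iron: σ_y = 188.0 MPa, ρ = 7048 kg/m³
  nylon: M = 7.38×10⁻³
  gray cast iron: M = 1.95×10⁻³
Nylon ranks first.

nylon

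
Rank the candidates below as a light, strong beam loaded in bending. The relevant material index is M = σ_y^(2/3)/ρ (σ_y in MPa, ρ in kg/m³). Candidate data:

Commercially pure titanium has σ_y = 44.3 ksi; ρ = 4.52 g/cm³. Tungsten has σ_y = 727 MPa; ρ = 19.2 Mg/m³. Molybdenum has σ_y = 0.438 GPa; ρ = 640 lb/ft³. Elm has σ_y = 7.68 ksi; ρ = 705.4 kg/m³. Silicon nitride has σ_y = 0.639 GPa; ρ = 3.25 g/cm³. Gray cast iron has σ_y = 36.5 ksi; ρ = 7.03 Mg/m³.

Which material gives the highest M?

silicon nitride

Convert each candidate to consistent units, then evaluate M:
  commercially pure titanium: σ_y = 305.4 MPa, ρ = 4520 kg/m³
  tungsten: σ_y = 727.0 MPa, ρ = 19200 kg/m³
  molybdenum: σ_y = 438.0 MPa, ρ = 10250 kg/m³
  elm: σ_y = 52.95 MPa, ρ = 705.4 kg/m³
  silicon nitride: σ_y = 639.0 MPa, ρ = 3250 kg/m³
  gray cast iron: σ_y = 251.7 MPa, ρ = 7030 kg/m³
  silicon nitride: M = 22.8×10⁻³
  elm: M = 20.0×10⁻³
  commercially pure titanium: M = 10.0×10⁻³
  gray cast iron: M = 5.67×10⁻³
  molybdenum: M = 5.63×10⁻³
  tungsten: M = 4.21×10⁻³
Silicon nitride ranks first.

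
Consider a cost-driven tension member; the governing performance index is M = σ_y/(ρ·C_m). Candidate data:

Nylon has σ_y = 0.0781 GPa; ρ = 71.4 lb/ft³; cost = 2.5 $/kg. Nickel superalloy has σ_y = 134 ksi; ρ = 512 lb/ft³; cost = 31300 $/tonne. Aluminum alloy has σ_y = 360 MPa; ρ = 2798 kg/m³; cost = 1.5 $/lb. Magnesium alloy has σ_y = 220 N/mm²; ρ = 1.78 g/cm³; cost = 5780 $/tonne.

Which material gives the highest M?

aluminum alloy

In SI units:
  nylon: σ_y = 78.10 MPa, ρ = 1144 kg/m³, cost = 2.500 $/kg
  nickel superalloy: σ_y = 923.9 MPa, ρ = 8201 kg/m³, cost = 31.30 $/kg
  aluminum alloy: σ_y = 360.0 MPa, ρ = 2798 kg/m³, cost = 3.307 $/kg
  magnesium alloy: σ_y = 220.0 MPa, ρ = 1780 kg/m³, cost = 5.780 $/kg
  aluminum alloy: M = 38.9 kN·m per $
  nylon: M = 27.3 kN·m per $
  magnesium alloy: M = 21.4 kN·m per $
  nickel superalloy: M = 3.60 kN·m per $
Highest index: aluminum alloy.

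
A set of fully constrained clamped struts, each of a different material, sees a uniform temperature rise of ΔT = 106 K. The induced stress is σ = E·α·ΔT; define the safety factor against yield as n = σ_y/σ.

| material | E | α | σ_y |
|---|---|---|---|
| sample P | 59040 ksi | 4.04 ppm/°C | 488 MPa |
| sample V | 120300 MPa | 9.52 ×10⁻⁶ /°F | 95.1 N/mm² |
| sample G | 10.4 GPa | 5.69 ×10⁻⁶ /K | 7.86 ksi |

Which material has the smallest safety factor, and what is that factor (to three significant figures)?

In consistent units (E in GPa, α in ×10⁻⁶/K, σ_y in MPa):
  sample P: E = 407.1, α = 4.04, σ_y = 488.0 → σ = 174 MPa, n = 2.80
  sample V: E = 120.3, α = 17.1, σ_y = 95.10 → σ = 219 MPa, n = 0.435
  sample G: E = 10.40, α = 5.69, σ_y = 54.19 → σ = 6.27 MPa, n = 8.64
Smallest n: sample V with n = 0.435.

sample V, n = 0.435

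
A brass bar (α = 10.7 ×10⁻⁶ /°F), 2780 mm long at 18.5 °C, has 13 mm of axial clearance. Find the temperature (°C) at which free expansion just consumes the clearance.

α = 10.7×10⁻⁶/°F × 9/5 = 19.3×10⁻⁶/K.
α·L₀·ΔT = 13.0 mm ⇒ ΔT = 13.0 / (19.3×10⁻⁶ × 2780.0) = 242.8 K.
T = 18.5 + 242.8 = 261.3 °C.

261 °C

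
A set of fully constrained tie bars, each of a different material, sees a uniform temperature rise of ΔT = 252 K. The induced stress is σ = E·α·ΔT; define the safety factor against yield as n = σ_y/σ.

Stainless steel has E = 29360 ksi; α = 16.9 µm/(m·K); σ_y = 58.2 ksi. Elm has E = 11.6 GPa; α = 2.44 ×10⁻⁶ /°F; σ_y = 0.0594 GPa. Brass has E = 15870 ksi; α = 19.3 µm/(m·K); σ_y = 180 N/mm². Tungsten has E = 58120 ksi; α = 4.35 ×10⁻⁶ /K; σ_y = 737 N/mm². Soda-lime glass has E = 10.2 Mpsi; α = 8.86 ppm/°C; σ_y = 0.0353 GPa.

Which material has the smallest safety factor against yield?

soda-lime glass

In consistent units (E in GPa, α in ×10⁻⁶/K, σ_y in MPa):
  stainless steel: E = 202.4, α = 16.9, σ_y = 401.3 → σ = 862 MPa, n = 0.465
  elm: E = 11.60, α = 4.39, σ_y = 59.40 → σ = 12.8 MPa, n = 4.63
  brass: E = 109.4, α = 19.3, σ_y = 180.0 → σ = 532 MPa, n = 0.338
  tungsten: E = 400.7, α = 4.35, σ_y = 737.0 → σ = 439 MPa, n = 1.68
  soda-lime glass: E = 70.33, α = 8.86, σ_y = 35.30 → σ = 157 MPa, n = 0.225
Smallest n: soda-lime glass with n = 0.225.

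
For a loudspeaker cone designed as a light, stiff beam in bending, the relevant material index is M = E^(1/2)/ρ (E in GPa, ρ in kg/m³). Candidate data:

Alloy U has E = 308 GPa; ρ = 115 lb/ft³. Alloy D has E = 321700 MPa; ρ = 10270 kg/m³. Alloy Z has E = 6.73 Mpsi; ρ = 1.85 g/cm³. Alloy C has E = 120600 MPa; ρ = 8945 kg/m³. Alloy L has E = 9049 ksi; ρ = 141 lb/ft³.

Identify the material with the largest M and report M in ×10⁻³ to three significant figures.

alloy U, M = 9.53×10⁻³

Convert each candidate to consistent units, then evaluate M:
  alloy U: E = 308.0 GPa, ρ = 1842 kg/m³
  alloy D: E = 321.7 GPa, ρ = 10270 kg/m³
  alloy Z: E = 46.40 GPa, ρ = 1850 kg/m³
  alloy C: E = 120.6 GPa, ρ = 8945 kg/m³
  alloy L: E = 62.39 GPa, ρ = 2259 kg/m³
  alloy U: M = 9.53×10⁻³
  alloy Z: M = 3.68×10⁻³
  alloy L: M = 3.50×10⁻³
  alloy D: M = 1.75×10⁻³
  alloy C: M = 1.23×10⁻³
Alloy U has the largest M.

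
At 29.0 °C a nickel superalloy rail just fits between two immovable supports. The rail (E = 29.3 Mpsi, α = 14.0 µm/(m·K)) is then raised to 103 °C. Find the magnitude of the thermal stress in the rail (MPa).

E = 29.3 Mpsi = 202.0 GPa.
ΔT = 74.00 K. Constrained thermal stress σ = E·α·ΔT = 202.0×10³ MPa × 14.0×10⁻⁶ × 74.00 = 209 MPa (compressive).

209 MPa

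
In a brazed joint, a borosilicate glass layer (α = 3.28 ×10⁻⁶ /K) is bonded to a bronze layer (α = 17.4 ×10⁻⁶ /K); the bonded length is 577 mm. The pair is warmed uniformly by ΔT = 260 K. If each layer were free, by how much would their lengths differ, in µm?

2120 µm

Δα = |3.28 − 17.4|×10⁻⁶/K = 14.1×10⁻⁶/K.
ΔL_mismatch = Δα·L·ΔT = 14.1×10⁻⁶ × 577.0 mm × 260.0 K = 2120 µm.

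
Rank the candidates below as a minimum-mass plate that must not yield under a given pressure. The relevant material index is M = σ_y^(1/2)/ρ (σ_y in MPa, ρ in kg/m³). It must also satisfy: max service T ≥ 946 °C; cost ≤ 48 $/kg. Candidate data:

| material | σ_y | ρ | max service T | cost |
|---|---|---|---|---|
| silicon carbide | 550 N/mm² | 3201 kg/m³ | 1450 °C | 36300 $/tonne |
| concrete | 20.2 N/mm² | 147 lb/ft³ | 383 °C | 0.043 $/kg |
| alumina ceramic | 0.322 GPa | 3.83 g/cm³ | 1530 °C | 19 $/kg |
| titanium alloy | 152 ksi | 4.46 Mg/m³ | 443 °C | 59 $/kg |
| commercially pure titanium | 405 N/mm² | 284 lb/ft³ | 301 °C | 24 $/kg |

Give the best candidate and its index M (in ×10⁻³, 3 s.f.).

silicon carbide, M = 7.33×10⁻³

Screen on constraints: max service T ≥ 946 °C; cost ≤ 48 $/kg. Survivors: silicon carbide, alumina ceramic.
Convert each candidate to consistent units, then evaluate M:
  silicon carbide: σ_y = 550.0 MPa, ρ = 3201 kg/m³
  alumina ceramic: σ_y = 322.0 MPa, ρ = 3830 kg/m³
  silicon carbide: M = 7.33×10⁻³
  alumina ceramic: M = 4.69×10⁻³
Silicon carbide has the largest M.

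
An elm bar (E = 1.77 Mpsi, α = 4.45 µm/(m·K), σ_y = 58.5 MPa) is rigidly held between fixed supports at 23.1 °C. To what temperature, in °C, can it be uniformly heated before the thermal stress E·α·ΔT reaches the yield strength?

1100 °C

E = 1.77 Mpsi = 12.20 GPa.
E·α·ΔT = 58.50 MPa ⇒ ΔT = 58.50 / (12.20×10³ × 4.45×10⁻⁶) = 1077 K.
T = 23.1 + 1077 = 1100 °C.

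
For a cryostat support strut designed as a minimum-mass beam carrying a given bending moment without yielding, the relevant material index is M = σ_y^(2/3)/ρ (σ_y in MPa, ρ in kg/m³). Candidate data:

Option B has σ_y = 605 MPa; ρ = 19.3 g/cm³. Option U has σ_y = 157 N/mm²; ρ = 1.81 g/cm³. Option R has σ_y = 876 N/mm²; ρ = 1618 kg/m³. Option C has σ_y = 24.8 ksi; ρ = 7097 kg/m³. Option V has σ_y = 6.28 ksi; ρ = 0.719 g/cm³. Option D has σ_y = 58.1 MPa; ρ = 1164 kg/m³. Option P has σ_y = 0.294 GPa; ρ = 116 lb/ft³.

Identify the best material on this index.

option R

After converting to SI:
  option B: σ_y = 605.0 MPa, ρ = 19300 kg/m³
  option U: σ_y = 157.0 MPa, ρ = 1810 kg/m³
  option R: σ_y = 876.0 MPa, ρ = 1618 kg/m³
  option C: σ_y = 171.0 MPa, ρ = 7097 kg/m³
  option V: σ_y = 43.30 MPa, ρ = 719.0 kg/m³
  option D: σ_y = 58.10 MPa, ρ = 1164 kg/m³
  option P: σ_y = 294.0 MPa, ρ = 1858 kg/m³
  option R: M = 56.6×10⁻³
  option P: M = 23.8×10⁻³
  option V: M = 17.1×10⁻³
  option U: M = 16.1×10⁻³
  option D: M = 12.9×10⁻³
  option C: M = 4.34×10⁻³
  option B: M = 3.71×10⁻³
Highest index: option R.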